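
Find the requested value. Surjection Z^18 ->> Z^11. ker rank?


rank(ker) = 18-11 = 7


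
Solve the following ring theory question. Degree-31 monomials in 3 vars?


C(d+n-1,n-1)=C(33,2)=528


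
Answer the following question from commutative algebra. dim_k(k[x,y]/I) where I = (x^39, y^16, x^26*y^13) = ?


k[x,y]/I, I = (x^39, y^16, x^26*y^13)
Rect: 39x16=624. Corner: (39-26)x(16-13)=39.
dim = 624-39 = 585


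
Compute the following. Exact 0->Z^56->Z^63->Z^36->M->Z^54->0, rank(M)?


Alt sum=0:
(-1)^0*56 + (-1)^1*63 + (-1)^2*36 + (-1)^3*? + (-1)^4*54=0
rank(M)=83


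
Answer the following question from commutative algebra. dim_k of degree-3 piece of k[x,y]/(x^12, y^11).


k[x,y], I = (x^12, y^11), d = 3
Need i < 12 and d-i < 11.
Range: 0 <= i <= 3.
H(3) = 4


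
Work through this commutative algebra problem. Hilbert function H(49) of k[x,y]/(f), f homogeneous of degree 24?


H(t)=d for t>=d-1.
d=24, t=49
H(49)=24


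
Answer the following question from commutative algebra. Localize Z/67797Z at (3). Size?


3-primary part: 67797=3^7*31
Size=3^7=2187


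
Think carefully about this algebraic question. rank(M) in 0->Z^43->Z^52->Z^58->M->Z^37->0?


Alt sum=0:
(-1)^0*43 + (-1)^1*52 + (-1)^2*58 + (-1)^3*? + (-1)^4*37=0
rank(M)=86


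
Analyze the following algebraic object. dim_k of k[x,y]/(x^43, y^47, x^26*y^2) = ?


k[x,y]/I, I = (x^43, y^47, x^26*y^2)
Rect: 43x47=2021. Corner: (43-26)x(47-2)=765.
dim = 2021-765 = 1256


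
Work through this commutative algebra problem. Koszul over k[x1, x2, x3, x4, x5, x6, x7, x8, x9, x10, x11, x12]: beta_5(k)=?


C(n,i)=C(12,5)=792


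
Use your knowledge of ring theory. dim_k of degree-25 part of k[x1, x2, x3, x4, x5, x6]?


C(d+n-1,n-1)=C(30,5)=142506


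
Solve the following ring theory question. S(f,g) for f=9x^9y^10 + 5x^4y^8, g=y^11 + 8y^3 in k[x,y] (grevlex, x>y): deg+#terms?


LT(f)=9x^9y^10, LT(g)=y^11
lcm(LM)=x^9y^11
S(f,g) (scaled by 9 to clear denominators) = y*f - 9x^9*g = 5x^4y^9 - 72x^9y^3
2 terms, deg 13.
13+2=15


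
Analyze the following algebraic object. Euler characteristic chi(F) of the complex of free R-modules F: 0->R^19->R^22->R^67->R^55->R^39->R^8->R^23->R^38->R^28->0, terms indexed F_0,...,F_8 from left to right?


chi = sum (-1)^i * rank:
(-1)^0*19=19
(-1)^1*22=-22
(-1)^2*67=67
(-1)^3*55=-55
(-1)^4*39=39
(-1)^5*8=-8
(-1)^6*23=23
(-1)^7*38=-38
(-1)^8*28=28
chi=53


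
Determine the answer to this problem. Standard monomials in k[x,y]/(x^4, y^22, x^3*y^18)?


k[x,y]/I, I = (x^4, y^22, x^3*y^18)
Rect: 4x22=88. Corner: (4-3)x(22-18)=4.
dim = 88-4 = 84


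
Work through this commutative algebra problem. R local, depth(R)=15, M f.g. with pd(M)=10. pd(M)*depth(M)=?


pd+depth=15
depth=15-10=5
pd*depth=10*5=50


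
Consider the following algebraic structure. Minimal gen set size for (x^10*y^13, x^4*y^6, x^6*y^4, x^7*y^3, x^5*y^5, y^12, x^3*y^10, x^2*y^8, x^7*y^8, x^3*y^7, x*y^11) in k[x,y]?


Remove redundant (divisible by others).
x^7*y^8 redundant.
x^10*y^13 redundant.
x^3*y^10 redundant.
Min: x^7*y^3, x^6*y^4, x^5*y^5, x^4*y^6, x^3*y^7, x^2*y^8, x*y^11, y^12
Count=8


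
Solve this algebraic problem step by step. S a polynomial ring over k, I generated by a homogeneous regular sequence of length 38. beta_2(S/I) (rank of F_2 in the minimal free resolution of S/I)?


Regular sequence => Koszul complex is the minimal free resolution.
Syz_1 minimally generated by Koszul relations f_i*e_j - f_j*e_i (i<j): mu(Syz_1) = beta_2 = C(m,2) = m(m-1)/2
m=38
38*37/2 = 703


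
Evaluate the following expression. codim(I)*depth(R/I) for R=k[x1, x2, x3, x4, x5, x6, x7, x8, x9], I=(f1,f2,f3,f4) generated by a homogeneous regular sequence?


codim=4, depth=dim(R/I)=9-4=5
Product=4*5=20


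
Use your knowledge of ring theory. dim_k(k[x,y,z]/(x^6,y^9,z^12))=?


Basis: x^iy^jz^k, i<6,j<9,k<12
6*9*12=648


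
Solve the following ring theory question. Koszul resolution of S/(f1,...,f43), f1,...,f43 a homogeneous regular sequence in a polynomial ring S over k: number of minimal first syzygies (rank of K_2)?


Regular sequence => Koszul complex is the minimal free resolution.
Syz_1 minimally generated by Koszul relations f_i*e_j - f_j*e_i (i<j): mu(Syz_1) = beta_2 = C(m,2) = m(m-1)/2
m=43
43*42/2 = 903


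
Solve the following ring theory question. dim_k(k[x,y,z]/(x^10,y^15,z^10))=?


Basis: x^iy^jz^k, i<10,j<15,k<10
10*15*10=1500


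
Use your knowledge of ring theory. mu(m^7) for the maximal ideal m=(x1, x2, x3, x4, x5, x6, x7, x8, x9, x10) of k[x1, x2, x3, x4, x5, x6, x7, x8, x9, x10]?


Graded Nakayama: mu(m^d) = dim_k (m^d/m^(d+1)) = #degree-7 monomials in 10 vars
C(n+d-1,d)=C(16,7)=11440


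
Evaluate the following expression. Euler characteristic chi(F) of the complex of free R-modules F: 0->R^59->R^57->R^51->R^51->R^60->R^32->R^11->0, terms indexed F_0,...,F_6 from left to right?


chi = sum (-1)^i * rank:
(-1)^0*59=59
(-1)^1*57=-57
(-1)^2*51=51
(-1)^3*51=-51
(-1)^4*60=60
(-1)^5*32=-32
(-1)^6*11=11
chi=41


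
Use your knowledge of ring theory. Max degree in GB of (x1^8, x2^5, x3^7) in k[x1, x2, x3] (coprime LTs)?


Pure powers, coprime LTs => already GB.
Degrees: 8, 5, 7
Max=8


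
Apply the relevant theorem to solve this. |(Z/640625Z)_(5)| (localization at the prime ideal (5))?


5-primary part: 640625=5^6*41
Size=5^6=15625


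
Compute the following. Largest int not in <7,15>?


gcd(7,15)=1 => F=ab-a-b=7*15-7-15=105-22=83


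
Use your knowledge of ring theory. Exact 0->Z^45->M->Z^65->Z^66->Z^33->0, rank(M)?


Alt sum=0:
(-1)^0*45 + (-1)^1*? + (-1)^2*65 + (-1)^3*66 + (-1)^4*33=0
rank(M)=77


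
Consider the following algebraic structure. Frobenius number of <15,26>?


gcd(15,26)=1 => F=ab-a-b=15*26-15-26=390-41=349


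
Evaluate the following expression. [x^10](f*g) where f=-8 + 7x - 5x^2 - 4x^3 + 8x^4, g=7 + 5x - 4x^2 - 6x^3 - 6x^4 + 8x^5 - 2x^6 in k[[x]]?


[x^10] = sum a_i*b_j, i+j=10
  8*-2=-16
Sum=-16


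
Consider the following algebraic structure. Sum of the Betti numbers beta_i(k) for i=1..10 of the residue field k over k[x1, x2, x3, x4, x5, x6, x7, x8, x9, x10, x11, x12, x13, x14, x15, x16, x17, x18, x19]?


Koszul resolution: beta_i(k)=C(n,i), n=19
C(19,1)=19, C(19,2)=171, C(19,3)=969, C(19,4)=3876, C(19,5)=11628, C(19,6)=27132, C(19,7)=50388, C(19,8)=75582, C(19,9)=92378, C(19,10)=92378
Sum=354521


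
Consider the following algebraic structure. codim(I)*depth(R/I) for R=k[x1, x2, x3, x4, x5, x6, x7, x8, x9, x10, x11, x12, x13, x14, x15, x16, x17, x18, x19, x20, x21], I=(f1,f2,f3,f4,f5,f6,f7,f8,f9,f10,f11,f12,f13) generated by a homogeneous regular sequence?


codim=13, depth=dim(R/I)=21-13=8
Product=13*8=104


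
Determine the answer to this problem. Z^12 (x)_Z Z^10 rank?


rank(M(x)N) = rank(M)*rank(N)
12*10 = 120


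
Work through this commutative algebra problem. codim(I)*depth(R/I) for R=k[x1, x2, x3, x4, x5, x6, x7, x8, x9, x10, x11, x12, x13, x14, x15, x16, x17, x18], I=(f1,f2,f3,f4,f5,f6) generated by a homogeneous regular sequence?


codim=6, depth=dim(R/I)=18-6=12
Product=6*12=72


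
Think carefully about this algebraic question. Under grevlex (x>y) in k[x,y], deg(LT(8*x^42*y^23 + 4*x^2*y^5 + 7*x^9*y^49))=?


LT: 8*x^42*y^23
deg_x=42, deg_y=23
Total=42+23=65


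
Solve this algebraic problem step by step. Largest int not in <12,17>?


gcd(12,17)=1 => F=ab-a-b=12*17-12-17=204-29=175


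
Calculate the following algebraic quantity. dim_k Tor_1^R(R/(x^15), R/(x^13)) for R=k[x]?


Tor_1(R/I,R/J)=(I cap J)/IJ=(x^15)/(x^28)
dim=28-15=min(15,13)=13


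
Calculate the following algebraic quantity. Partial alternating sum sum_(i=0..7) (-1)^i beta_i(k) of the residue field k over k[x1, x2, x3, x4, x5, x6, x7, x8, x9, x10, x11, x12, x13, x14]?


Koszul resolution: beta_i(k)=C(n,i), n=14
sum_(i=0..p) (-1)^i C(n,i) = (-1)^p C(n-1,p)
(-1)^7*C(13,7) = (-1)^7*1716 = -1716


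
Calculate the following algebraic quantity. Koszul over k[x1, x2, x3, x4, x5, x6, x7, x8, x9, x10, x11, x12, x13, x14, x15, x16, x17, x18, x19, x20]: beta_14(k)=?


C(n,i)=C(20,14)=38760


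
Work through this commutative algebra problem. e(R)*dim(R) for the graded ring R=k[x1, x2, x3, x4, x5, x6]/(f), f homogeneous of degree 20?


e(R)=deg(f)=20, dim(R)=6-1=5
e*dim=20*5=100


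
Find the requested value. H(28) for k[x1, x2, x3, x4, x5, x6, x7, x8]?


C(d+n-1,n-1)=C(35,7)=6724520


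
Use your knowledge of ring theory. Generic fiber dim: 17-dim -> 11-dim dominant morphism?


dim(fiber)=dim(X)-dim(Y)=17-11=6


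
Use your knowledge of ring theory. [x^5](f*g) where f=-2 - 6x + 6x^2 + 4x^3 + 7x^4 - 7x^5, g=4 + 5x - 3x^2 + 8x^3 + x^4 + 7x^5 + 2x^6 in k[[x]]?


[x^5] = sum a_i*b_j, i+j=5
  -2*7=-14
  -6*1=-6
  6*8=48
  4*-3=-12
  7*5=35
  -7*4=-28
Sum=23


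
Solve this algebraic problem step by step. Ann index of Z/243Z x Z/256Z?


Exponent = lcm of the cyclic orders; pairwise coprime => product.
3^5*2^8=243*256=62208


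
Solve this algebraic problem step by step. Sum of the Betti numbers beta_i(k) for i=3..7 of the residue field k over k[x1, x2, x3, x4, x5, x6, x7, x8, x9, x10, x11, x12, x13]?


Koszul resolution: beta_i(k)=C(n,i), n=13
C(13,3)=286, C(13,4)=715, C(13,5)=1287, C(13,6)=1716, C(13,7)=1716
Sum=5720


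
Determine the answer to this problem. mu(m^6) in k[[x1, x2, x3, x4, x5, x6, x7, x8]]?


C(n+d-1,d)=C(13,6)=1716


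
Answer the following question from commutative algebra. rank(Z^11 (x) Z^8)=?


rank(M(x)N) = rank(M)*rank(N)
11*8 = 88


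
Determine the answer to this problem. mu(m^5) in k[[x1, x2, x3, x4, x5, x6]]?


C(n+d-1,d)=C(10,5)=252


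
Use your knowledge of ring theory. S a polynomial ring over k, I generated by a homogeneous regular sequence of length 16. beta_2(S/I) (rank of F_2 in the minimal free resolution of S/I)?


Regular sequence => Koszul complex is the minimal free resolution.
Syz_1 minimally generated by Koszul relations f_i*e_j - f_j*e_i (i<j): mu(Syz_1) = beta_2 = C(m,2) = m(m-1)/2
m=16
16*15/2 = 120


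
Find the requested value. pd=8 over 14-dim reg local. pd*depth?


pd+depth=14
depth=14-8=6
pd*depth=8*6=48


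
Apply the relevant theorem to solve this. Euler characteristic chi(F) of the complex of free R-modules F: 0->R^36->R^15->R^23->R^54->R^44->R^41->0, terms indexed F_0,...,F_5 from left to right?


chi = sum (-1)^i * rank:
(-1)^0*36=36
(-1)^1*15=-15
(-1)^2*23=23
(-1)^3*54=-54
(-1)^4*44=44
(-1)^5*41=-41
chi=-7


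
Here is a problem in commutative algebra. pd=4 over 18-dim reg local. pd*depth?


pd+depth=18
depth=18-4=14
pd*depth=4*14=56


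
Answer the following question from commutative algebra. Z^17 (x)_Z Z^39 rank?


rank(M(x)N) = rank(M)*rank(N)
17*39 = 663


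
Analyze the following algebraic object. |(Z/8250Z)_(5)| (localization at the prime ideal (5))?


5-primary part: 8250=5^3*66
Size=5^3=125


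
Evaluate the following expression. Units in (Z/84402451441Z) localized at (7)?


Local ring = Z/5764801Z.
phi(5764801) = 7^7*(7-1) = 4941258


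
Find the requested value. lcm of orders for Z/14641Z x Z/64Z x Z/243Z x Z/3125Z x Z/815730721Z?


Exponent = lcm of the cyclic orders; pairwise coprime => product.
11^4*2^6*3^5*5^5*13^8=14641*64*243*3125*815730721=580435315427424600000


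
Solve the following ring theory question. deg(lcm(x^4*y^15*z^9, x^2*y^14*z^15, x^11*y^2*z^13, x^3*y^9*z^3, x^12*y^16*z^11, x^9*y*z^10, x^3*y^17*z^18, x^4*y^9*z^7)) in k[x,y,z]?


lcm = componentwise max:
x: max(4,2,11,3,12,9,3,4)=12
y: max(15,14,2,9,16,1,17,9)=17
z: max(9,15,13,3,11,10,18,7)=18
Total=12+17+18=47


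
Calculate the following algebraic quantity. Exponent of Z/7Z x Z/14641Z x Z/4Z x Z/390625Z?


Exponent = lcm of the cyclic orders; pairwise coprime => product.
7^1*11^4*2^2*5^8=7*14641*4*390625=160135937500


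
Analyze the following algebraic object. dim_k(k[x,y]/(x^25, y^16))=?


Basis: x^i*y^j, i<25, j<16
25*16=400


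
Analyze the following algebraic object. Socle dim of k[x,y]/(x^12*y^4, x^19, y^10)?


Socle = ann(m) = span of standard monomials u with x*u, y*u in I (staircase corners).
Minimal generators: x^19, x^12*y^4, y^10
Corners: x^11y^9, x^18y^3
Socle dim=2


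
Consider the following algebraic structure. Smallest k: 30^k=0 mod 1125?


30^k mod 1125:
k=1: 30
k=2: 900
k=3: 0
First zero at k = 3


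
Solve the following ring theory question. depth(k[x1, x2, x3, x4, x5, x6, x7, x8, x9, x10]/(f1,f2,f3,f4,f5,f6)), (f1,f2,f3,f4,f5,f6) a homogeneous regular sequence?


depth(R)=10
depth(R/I)=10-6=4


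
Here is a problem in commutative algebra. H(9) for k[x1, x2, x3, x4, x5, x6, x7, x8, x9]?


C(d+n-1,n-1)=C(17,8)=24310


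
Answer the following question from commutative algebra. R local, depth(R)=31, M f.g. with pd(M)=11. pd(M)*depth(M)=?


pd+depth=31
depth=31-11=20
pd*depth=11*20=220


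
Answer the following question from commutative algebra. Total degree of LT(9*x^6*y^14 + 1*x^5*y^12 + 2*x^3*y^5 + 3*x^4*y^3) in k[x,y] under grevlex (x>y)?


LT: 9*x^6*y^14
deg_x=6, deg_y=14
Total=6+14=20


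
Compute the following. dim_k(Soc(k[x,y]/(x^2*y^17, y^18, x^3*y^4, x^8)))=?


Socle = ann(m) = span of standard monomials u with x*u, y*u in I (staircase corners).
Minimal generators: x^8, x^3*y^4, x^2*y^17, y^18
Corners: xy^17, x^2y^16, x^7y^3
Socle dim=3


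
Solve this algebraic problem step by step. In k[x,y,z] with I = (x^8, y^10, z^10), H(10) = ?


Need i<8, j<10, k<10 with i+j+k=10.
For each i, j ranges over max(0,10-i-9)..min(9,10-i):
  i=0: j in [1,9] -> 9
  i=1: j in [0,9] -> 10
  i=2: j in [0,8] -> 9
  i=3: j in [0,7] -> 8
  i=4: j in [0,6] -> 7
  i=5: j in [0,5] -> 6
  i=6: j in [0,4] -> 5
  i=7: j in [0,3] -> 4
H(10) = 9+10+9+8+7+6+5+4 = 58


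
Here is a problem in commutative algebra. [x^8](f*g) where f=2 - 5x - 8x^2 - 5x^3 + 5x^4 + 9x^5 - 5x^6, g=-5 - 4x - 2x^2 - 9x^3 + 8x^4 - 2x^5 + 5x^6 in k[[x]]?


[x^8] = sum a_i*b_j, i+j=8
  -8*5=-40
  -5*-2=10
  5*8=40
  9*-9=-81
  -5*-2=10
Sum=-61


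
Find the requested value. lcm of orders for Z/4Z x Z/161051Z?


Exponent = lcm of the cyclic orders; pairwise coprime => product.
2^2*11^5=4*161051=644204


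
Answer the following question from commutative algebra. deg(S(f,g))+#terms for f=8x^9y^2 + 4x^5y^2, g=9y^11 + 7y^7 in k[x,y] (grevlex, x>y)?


LT(f)=8x^9y^2, LT(g)=9y^11
lcm(LM)=x^9y^11
S(f,g) (scaled by 72 to clear denominators) = 9y^9*f - 8x^9*g = -56x^9y^7 + 36x^5y^11
2 terms, deg 16.
16+2=18


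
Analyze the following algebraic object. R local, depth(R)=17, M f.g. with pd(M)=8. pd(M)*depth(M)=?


pd+depth=17
depth=17-8=9
pd*depth=8*9=72


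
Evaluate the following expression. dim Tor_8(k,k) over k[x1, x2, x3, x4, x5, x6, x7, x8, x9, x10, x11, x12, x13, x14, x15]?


Koszul: C(n,i)=C(15,8)=6435


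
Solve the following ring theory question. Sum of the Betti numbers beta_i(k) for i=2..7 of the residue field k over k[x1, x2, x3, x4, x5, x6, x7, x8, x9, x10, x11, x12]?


Koszul resolution: beta_i(k)=C(n,i), n=12
C(12,2)=66, C(12,3)=220, C(12,4)=495, C(12,5)=792, C(12,6)=924, C(12,7)=792
Sum=3289


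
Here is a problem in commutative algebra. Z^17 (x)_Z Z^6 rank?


rank(M(x)N) = rank(M)*rank(N)
17*6 = 102


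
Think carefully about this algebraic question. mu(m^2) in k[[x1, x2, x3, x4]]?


C(n+d-1,d)=C(5,2)=10


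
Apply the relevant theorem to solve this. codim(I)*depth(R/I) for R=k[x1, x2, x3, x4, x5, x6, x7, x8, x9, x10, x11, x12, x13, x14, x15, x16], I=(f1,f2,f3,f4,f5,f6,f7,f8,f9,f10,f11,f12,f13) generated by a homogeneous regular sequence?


codim=13, depth=dim(R/I)=16-13=3
Product=13*3=39


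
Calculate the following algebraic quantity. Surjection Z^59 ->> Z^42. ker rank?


rank(ker) = 59-42 = 17


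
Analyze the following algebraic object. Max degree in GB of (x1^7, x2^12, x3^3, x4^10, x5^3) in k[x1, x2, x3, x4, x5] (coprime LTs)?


Pure powers, coprime LTs => already GB.
Degrees: 7, 12, 3, 10, 3
Max=12


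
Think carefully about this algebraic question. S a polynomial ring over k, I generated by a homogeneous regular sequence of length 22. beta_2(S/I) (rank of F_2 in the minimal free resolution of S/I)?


Regular sequence => Koszul complex is the minimal free resolution.
Syz_1 minimally generated by Koszul relations f_i*e_j - f_j*e_i (i<j): mu(Syz_1) = beta_2 = C(m,2) = m(m-1)/2
m=22
22*21/2 = 231


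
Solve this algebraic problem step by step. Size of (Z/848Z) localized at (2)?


2-primary part: 848=2^4*53
Size=2^4=16


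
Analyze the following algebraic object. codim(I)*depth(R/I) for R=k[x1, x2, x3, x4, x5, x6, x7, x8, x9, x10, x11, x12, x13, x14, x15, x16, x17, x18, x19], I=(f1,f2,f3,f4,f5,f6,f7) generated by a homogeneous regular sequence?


codim=7, depth=dim(R/I)=19-7=12
Product=7*12=84


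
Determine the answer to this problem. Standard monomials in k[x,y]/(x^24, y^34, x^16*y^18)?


k[x,y]/I, I = (x^24, y^34, x^16*y^18)
Rect: 24x34=816. Corner: (24-16)x(34-18)=128.
dim = 816-128 = 688


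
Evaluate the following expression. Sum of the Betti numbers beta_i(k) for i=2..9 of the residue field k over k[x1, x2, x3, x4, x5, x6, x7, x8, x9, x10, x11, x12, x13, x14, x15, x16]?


Koszul resolution: beta_i(k)=C(n,i), n=16
C(16,2)=120, C(16,3)=560, C(16,4)=1820, C(16,5)=4368, C(16,6)=8008, C(16,7)=11440, C(16,8)=12870, C(16,9)=11440
Sum=50626


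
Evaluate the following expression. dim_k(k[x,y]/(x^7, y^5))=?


Basis: x^i*y^j, i<7, j<5
7*5=35


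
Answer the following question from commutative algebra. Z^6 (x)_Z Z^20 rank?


rank(M(x)N) = rank(M)*rank(N)
6*20 = 120


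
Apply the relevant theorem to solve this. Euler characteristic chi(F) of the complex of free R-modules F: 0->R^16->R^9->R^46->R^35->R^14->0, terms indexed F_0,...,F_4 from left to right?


chi = sum (-1)^i * rank:
(-1)^0*16=16
(-1)^1*9=-9
(-1)^2*46=46
(-1)^3*35=-35
(-1)^4*14=14
chi=32


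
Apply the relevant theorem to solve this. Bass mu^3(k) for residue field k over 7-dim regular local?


C(n,i)=C(7,3)=35


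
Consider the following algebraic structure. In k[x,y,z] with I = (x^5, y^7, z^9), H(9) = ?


Need i<5, j<7, k<9 with i+j+k=9.
For each i, j ranges over max(0,9-i-8)..min(6,9-i):
  i=0: j in [1,6] -> 6
  i=1: j in [0,6] -> 7
  i=2: j in [0,6] -> 7
  i=3: j in [0,6] -> 7
  i=4: j in [0,5] -> 6
H(9) = 6+7+7+7+6 = 33


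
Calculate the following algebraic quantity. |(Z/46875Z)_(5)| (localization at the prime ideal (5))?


5-primary part: 46875=5^6*3
Size=5^6=15625


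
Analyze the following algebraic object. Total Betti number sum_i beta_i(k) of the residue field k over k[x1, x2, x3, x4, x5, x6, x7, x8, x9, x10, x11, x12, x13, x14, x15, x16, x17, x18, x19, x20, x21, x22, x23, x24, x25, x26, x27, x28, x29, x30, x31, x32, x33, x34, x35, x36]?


Koszul resolution: beta_i(k)=C(n,i), n=36
sum_i C(36,i) = 2^36 = 68719476736


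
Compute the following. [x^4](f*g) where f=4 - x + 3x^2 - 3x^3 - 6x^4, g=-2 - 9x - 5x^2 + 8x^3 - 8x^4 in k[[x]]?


[x^4] = sum a_i*b_j, i+j=4
  4*-8=-32
  -1*8=-8
  3*-5=-15
  -3*-9=27
  -6*-2=12
Sum=-16


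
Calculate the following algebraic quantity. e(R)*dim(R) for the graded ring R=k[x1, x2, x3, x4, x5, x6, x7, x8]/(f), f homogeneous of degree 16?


e(R)=deg(f)=16, dim(R)=8-1=7
e*dim=16*7=112


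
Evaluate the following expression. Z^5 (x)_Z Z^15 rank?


rank(M(x)N) = rank(M)*rank(N)
5*15 = 75


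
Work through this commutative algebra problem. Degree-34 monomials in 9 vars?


C(d+n-1,n-1)=C(42,8)=118030185


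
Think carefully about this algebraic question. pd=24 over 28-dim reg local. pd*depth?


pd+depth=28
depth=28-24=4
pd*depth=24*4=96


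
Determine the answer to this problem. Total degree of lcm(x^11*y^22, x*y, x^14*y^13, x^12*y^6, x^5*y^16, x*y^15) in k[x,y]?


lcm = componentwise max:
x: max(11,1,14,12,5,1)=14
y: max(22,1,13,6,16,15)=22
Total=14+22=36


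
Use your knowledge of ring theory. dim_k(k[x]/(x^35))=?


Basis: 1,x,...,x^34
dim=35


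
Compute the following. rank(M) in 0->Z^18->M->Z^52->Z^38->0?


Alt sum=0:
(-1)^0*18 + (-1)^1*? + (-1)^2*52 + (-1)^3*38=0
rank(M)=32


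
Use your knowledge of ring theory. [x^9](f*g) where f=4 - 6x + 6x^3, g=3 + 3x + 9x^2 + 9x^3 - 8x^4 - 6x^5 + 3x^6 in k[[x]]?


[x^9] = sum a_i*b_j, i+j=9
  6*3=18
Sum=18


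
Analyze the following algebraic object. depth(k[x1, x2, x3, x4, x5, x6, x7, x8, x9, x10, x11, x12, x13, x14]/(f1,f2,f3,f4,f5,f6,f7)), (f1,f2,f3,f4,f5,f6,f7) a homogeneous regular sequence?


depth(R)=14
depth(R/I)=14-7=7


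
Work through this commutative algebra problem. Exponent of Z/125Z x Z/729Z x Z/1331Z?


Exponent = lcm of the cyclic orders; pairwise coprime => product.
5^3*3^6*11^3=125*729*1331=121287375


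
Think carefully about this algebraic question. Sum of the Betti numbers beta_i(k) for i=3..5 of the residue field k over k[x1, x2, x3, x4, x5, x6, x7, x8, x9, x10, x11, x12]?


Koszul resolution: beta_i(k)=C(n,i), n=12
C(12,3)=220, C(12,4)=495, C(12,5)=792
Sum=1507


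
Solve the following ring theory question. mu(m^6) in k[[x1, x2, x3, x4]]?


C(n+d-1,d)=C(9,6)=84


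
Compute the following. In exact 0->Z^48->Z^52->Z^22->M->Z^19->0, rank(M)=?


Alt sum=0:
(-1)^0*48 + (-1)^1*52 + (-1)^2*22 + (-1)^3*? + (-1)^4*19=0
rank(M)=37


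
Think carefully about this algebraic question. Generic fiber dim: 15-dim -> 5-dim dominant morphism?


dim(fiber)=dim(X)-dim(Y)=15-5=10


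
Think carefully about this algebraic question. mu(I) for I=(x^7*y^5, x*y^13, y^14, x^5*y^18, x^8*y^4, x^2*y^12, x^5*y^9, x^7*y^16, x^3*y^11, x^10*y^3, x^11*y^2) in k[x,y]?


Remove redundant (divisible by others).
x^5*y^18 redundant.
x^7*y^16 redundant.
Min: x^11*y^2, x^10*y^3, x^8*y^4, x^7*y^5, x^5*y^9, x^3*y^11, x^2*y^12, x*y^13, y^14
Count=9


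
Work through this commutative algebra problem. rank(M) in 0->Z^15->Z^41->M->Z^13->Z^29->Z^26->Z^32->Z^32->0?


Alt sum=0:
(-1)^0*15 + (-1)^1*41 + (-1)^2*? + (-1)^3*13 + (-1)^4*29 + (-1)^5*26 + (-1)^6*32 + (-1)^7*32=0
rank(M)=36


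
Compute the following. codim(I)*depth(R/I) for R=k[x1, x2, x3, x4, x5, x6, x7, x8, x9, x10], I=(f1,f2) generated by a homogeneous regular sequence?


codim=2, depth=dim(R/I)=10-2=8
Product=2*8=16


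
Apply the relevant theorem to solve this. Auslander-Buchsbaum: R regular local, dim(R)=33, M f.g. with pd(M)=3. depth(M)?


pd+depth=depth(R)=33
depth=33-3=30


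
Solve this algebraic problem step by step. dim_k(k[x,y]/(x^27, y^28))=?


Basis: x^i*y^j, i<27, j<28
27*28=756


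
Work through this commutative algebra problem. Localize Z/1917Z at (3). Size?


3-primary part: 1917=3^3*71
Size=3^3=27


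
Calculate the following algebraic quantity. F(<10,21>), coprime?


gcd(10,21)=1 => F=ab-a-b=10*21-10-21=210-31=179


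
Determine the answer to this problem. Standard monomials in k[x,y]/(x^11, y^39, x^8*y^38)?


k[x,y]/I, I = (x^11, y^39, x^8*y^38)
Rect: 11x39=429. Corner: (11-8)x(39-38)=3.
dim = 429-3 = 426


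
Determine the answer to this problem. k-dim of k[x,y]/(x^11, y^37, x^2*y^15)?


k[x,y]/I, I = (x^11, y^37, x^2*y^15)
Rect: 11x37=407. Corner: (11-2)x(37-15)=198.
dim = 407-198 = 209


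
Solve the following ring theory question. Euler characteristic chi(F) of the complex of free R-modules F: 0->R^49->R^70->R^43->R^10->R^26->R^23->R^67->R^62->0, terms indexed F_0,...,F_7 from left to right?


chi = sum (-1)^i * rank:
(-1)^0*49=49
(-1)^1*70=-70
(-1)^2*43=43
(-1)^3*10=-10
(-1)^4*26=26
(-1)^5*23=-23
(-1)^6*67=67
(-1)^7*62=-62
chi=20


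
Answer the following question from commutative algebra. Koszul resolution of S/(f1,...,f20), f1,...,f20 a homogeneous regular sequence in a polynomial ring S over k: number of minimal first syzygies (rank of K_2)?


Regular sequence => Koszul complex is the minimal free resolution.
Syz_1 minimally generated by Koszul relations f_i*e_j - f_j*e_i (i<j): mu(Syz_1) = beta_2 = C(m,2) = m(m-1)/2
m=20
20*19/2 = 190


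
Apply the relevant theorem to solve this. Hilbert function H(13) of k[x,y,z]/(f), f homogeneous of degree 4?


C(15,2)-C(11,2)=105-55=50


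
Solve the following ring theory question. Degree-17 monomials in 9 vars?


C(d+n-1,n-1)=C(25,8)=1081575


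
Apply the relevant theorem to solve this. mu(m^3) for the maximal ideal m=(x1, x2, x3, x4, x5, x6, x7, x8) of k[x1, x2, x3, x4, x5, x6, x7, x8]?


Graded Nakayama: mu(m^d) = dim_k (m^d/m^(d+1)) = #degree-3 monomials in 8 vars
C(n+d-1,d)=C(10,3)=120


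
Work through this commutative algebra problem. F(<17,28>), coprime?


gcd(17,28)=1 => F=ab-a-b=17*28-17-28=476-45=431


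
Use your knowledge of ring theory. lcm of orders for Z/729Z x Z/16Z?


Exponent = lcm of the cyclic orders; pairwise coprime => product.
3^6*2^4=729*16=11664


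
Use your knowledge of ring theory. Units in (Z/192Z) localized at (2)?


Local ring = Z/64Z.
phi(64) = 2^5*(2-1) = 32


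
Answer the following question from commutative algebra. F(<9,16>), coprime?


gcd(9,16)=1 => F=ab-a-b=9*16-9-16=144-25=119


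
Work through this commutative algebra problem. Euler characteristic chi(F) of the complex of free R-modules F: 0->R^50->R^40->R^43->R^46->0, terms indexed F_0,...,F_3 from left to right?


chi = sum (-1)^i * rank:
(-1)^0*50=50
(-1)^1*40=-40
(-1)^2*43=43
(-1)^3*46=-46
chi=7


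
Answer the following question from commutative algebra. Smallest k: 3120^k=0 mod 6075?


3120^k mod 6075:
k=1: 3120
k=2: 2250
k=3: 3375
k=4: 2025
k=5: 0
First zero at k = 5


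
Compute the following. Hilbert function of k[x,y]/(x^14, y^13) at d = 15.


k[x,y], I = (x^14, y^13), d = 15
Need i < 14 and d-i < 13.
Range: 3 <= i <= 13.
H(15) = 11


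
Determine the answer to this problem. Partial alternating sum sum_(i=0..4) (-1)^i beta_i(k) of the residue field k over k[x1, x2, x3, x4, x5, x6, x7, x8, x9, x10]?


Koszul resolution: beta_i(k)=C(n,i), n=10
sum_(i=0..p) (-1)^i C(n,i) = (-1)^p C(n-1,p)
(-1)^4*C(9,4) = (-1)^4*126 = 126


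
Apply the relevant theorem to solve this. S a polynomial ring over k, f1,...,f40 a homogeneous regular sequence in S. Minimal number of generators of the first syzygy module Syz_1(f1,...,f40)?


Regular sequence => Koszul complex is the minimal free resolution.
Syz_1 minimally generated by Koszul relations f_i*e_j - f_j*e_i (i<j): mu(Syz_1) = beta_2 = C(m,2) = m(m-1)/2
m=40
40*39/2 = 780


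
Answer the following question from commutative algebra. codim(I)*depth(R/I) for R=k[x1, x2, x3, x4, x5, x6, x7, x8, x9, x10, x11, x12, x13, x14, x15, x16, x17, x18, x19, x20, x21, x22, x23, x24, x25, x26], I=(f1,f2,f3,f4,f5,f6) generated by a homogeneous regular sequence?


codim=6, depth=dim(R/I)=26-6=20
Product=6*20=120


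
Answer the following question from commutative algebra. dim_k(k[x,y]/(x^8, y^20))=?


Basis: x^i*y^j, i<8, j<20
8*20=160


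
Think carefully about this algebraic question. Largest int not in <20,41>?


gcd(20,41)=1 => F=ab-a-b=20*41-20-41=820-61=759


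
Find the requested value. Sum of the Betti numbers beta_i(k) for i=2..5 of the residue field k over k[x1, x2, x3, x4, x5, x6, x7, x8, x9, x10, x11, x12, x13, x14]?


Koszul resolution: beta_i(k)=C(n,i), n=14
C(14,2)=91, C(14,3)=364, C(14,4)=1001, C(14,5)=2002
Sum=3458


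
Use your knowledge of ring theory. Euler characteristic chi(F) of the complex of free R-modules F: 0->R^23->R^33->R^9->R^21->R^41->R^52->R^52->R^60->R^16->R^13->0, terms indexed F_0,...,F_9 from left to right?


chi = sum (-1)^i * rank:
(-1)^0*23=23
(-1)^1*33=-33
(-1)^2*9=9
(-1)^3*21=-21
(-1)^4*41=41
(-1)^5*52=-52
(-1)^6*52=52
(-1)^7*60=-60
(-1)^8*16=16
(-1)^9*13=-13
chi=-38


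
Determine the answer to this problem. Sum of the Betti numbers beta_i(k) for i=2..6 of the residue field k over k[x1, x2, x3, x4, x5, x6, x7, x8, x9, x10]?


Koszul resolution: beta_i(k)=C(n,i), n=10
C(10,2)=45, C(10,3)=120, C(10,4)=210, C(10,5)=252, C(10,6)=210
Sum=837


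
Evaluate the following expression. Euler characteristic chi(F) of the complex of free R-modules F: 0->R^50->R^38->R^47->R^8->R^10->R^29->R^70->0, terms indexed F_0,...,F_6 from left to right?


chi = sum (-1)^i * rank:
(-1)^0*50=50
(-1)^1*38=-38
(-1)^2*47=47
(-1)^3*8=-8
(-1)^4*10=10
(-1)^5*29=-29
(-1)^6*70=70
chi=102


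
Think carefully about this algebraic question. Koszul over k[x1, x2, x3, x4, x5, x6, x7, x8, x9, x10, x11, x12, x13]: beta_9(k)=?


C(n,i)=C(13,9)=715


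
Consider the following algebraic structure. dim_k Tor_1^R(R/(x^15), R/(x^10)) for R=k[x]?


Tor_1(R/I,R/J)=(I cap J)/IJ=(x^15)/(x^25)
dim=25-15=min(15,10)=10


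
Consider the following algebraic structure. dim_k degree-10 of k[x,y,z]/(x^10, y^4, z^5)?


Need i<10, j<4, k<5 with i+j+k=10.
For each i, j ranges over max(0,10-i-4)..min(3,10-i):
  i=0: j in [6,3] -> 0
  i=1: j in [5,3] -> 0
  i=2: j in [4,3] -> 0
  i=3: j in [3,3] -> 1
  i=4: j in [2,3] -> 2
  i=5: j in [1,3] -> 3
  i=6: j in [0,3] -> 4
  i=7: j in [0,3] -> 4
  i=8: j in [0,2] -> 3
  i=9: j in [0,1] -> 2
H(10) = 0+0+0+1+2+3+4+4+3+2 = 19


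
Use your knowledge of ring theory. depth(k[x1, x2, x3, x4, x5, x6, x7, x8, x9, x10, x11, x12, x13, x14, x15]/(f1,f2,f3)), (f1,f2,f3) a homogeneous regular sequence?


depth(R)=15
depth(R/I)=15-3=12


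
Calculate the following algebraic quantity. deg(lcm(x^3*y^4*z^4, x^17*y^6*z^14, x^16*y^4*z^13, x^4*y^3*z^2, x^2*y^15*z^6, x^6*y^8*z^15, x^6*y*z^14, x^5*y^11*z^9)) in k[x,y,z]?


lcm = componentwise max:
x: max(3,17,16,4,2,6,6,5)=17
y: max(4,6,4,3,15,8,1,11)=15
z: max(4,14,13,2,6,15,14,9)=15
Total=17+15+15=47


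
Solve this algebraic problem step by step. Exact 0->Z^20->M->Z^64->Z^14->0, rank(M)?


Alt sum=0:
(-1)^0*20 + (-1)^1*? + (-1)^2*64 + (-1)^3*14=0
rank(M)=70


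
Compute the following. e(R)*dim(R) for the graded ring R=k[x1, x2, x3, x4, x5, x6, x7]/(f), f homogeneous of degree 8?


e(R)=deg(f)=8, dim(R)=7-1=6
e*dim=8*6=48


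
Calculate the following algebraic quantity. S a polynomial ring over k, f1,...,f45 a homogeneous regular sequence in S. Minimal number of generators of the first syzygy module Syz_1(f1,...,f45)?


Regular sequence => Koszul complex is the minimal free resolution.
Syz_1 minimally generated by Koszul relations f_i*e_j - f_j*e_i (i<j): mu(Syz_1) = beta_2 = C(m,2) = m(m-1)/2
m=45
45*44/2 = 990


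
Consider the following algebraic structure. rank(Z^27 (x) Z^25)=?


rank(M(x)N) = rank(M)*rank(N)
27*25 = 675


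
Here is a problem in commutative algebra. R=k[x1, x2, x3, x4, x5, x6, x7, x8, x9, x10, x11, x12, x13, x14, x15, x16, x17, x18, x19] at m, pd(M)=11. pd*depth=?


pd+depth=19
depth=19-11=8
pd*depth=11*8=88


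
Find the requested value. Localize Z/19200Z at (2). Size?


2-primary part: 19200=2^8*75
Size=2^8=256


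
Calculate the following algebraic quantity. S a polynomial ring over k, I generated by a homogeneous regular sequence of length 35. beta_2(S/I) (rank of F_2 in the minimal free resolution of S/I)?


Regular sequence => Koszul complex is the minimal free resolution.
Syz_1 minimally generated by Koszul relations f_i*e_j - f_j*e_i (i<j): mu(Syz_1) = beta_2 = C(m,2) = m(m-1)/2
m=35
35*34/2 = 595


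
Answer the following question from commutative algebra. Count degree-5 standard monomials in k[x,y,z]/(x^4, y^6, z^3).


Need i<4, j<6, k<3 with i+j+k=5.
For each i, j ranges over max(0,5-i-2)..min(5,5-i):
  i=0: j in [3,5] -> 3
  i=1: j in [2,4] -> 3
  i=2: j in [1,3] -> 3
  i=3: j in [0,2] -> 3
H(5) = 3+3+3+3 = 12


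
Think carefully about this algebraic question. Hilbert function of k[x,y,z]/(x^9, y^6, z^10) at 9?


Need i<9, j<6, k<10 with i+j+k=9.
For each i, j ranges over max(0,9-i-9)..min(5,9-i):
  i=0: j in [0,5] -> 6
  i=1: j in [0,5] -> 6
  i=2: j in [0,5] -> 6
  i=3: j in [0,5] -> 6
  i=4: j in [0,5] -> 6
  i=5: j in [0,4] -> 5
  i=6: j in [0,3] -> 4
  i=7: j in [0,2] -> 3
  i=8: j in [0,1] -> 2
H(9) = 6+6+6+6+6+5+4+3+2 = 44


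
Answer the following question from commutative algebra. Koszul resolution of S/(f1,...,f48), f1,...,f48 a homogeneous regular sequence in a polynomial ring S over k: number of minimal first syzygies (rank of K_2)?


Regular sequence => Koszul complex is the minimal free resolution.
Syz_1 minimally generated by Koszul relations f_i*e_j - f_j*e_i (i<j): mu(Syz_1) = beta_2 = C(m,2) = m(m-1)/2
m=48
48*47/2 = 1128


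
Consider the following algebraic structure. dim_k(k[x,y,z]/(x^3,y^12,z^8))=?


Basis: x^iy^jz^k, i<3,j<12,k<8
3*12*8=288


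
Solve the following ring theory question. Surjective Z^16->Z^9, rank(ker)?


rank(ker) = 16-9 = 7


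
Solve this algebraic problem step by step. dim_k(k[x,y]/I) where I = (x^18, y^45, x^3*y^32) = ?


k[x,y]/I, I = (x^18, y^45, x^3*y^32)
Rect: 18x45=810. Corner: (18-3)x(45-32)=195.
dim = 810-195 = 615


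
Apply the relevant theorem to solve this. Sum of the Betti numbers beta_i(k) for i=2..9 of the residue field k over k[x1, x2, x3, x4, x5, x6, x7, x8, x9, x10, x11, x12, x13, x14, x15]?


Koszul resolution: beta_i(k)=C(n,i), n=15
C(15,2)=105, C(15,3)=455, C(15,4)=1365, C(15,5)=3003, C(15,6)=5005, C(15,7)=6435, C(15,8)=6435, C(15,9)=5005
Sum=27808


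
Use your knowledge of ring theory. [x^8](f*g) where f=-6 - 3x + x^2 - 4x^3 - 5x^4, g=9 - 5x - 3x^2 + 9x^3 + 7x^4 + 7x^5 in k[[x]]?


[x^8] = sum a_i*b_j, i+j=8
  -4*7=-28
  -5*7=-35
Sum=-63


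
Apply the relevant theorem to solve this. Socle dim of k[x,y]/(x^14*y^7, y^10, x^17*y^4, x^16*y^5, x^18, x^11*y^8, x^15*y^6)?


Socle = ann(m) = span of standard monomials u with x*u, y*u in I (staircase corners).
Minimal generators: x^18, x^17*y^4, x^16*y^5, x^15*y^6, x^14*y^7, x^11*y^8, y^10
Corners: x^10y^9, x^13y^7, x^14y^6, x^15y^5, x^16y^4, x^17y^3
Socle dim=6


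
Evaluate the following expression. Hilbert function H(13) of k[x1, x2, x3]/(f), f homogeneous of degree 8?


C(15,2)-C(7,2)=105-21=84


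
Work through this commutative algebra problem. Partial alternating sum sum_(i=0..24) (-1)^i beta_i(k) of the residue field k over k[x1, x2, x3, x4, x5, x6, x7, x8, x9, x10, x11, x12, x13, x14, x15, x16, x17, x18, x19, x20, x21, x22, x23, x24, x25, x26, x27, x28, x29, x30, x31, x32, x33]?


Koszul resolution: beta_i(k)=C(n,i), n=33
sum_(i=0..p) (-1)^i C(n,i) = (-1)^p C(n-1,p)
(-1)^24*C(32,24) = (-1)^24*10518300 = 10518300


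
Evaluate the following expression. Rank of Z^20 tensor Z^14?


rank(M(x)N) = rank(M)*rank(N)
20*14 = 280


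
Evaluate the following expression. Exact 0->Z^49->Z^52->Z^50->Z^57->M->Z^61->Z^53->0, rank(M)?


Alt sum=0:
(-1)^0*49 + (-1)^1*52 + (-1)^2*50 + (-1)^3*57 + (-1)^4*? + (-1)^5*61 + (-1)^6*53=0
rank(M)=18


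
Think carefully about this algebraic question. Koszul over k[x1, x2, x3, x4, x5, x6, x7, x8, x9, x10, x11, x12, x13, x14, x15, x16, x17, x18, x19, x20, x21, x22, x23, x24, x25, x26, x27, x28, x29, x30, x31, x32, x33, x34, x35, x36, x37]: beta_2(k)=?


C(n,i)=C(37,2)=666


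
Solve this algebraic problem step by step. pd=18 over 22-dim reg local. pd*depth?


pd+depth=22
depth=22-18=4
pd*depth=18*4=72


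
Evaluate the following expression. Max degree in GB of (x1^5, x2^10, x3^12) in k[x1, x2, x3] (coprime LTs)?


Pure powers, coprime LTs => already GB.
Degrees: 5, 10, 12
Max=12


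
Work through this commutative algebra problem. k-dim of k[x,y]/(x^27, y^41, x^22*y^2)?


k[x,y]/I, I = (x^27, y^41, x^22*y^2)
Rect: 27x41=1107. Corner: (27-22)x(41-2)=195.
dim = 1107-195 = 912


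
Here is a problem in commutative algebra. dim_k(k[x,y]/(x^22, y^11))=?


Basis: x^i*y^j, i<22, j<11
22*11=242


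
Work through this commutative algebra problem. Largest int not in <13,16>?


gcd(13,16)=1 => F=ab-a-b=13*16-13-16=208-29=179


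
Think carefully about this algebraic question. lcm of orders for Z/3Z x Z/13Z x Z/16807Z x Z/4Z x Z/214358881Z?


Exponent = lcm of the cyclic orders; pairwise coprime => product.
3^1*13^1*7^5*2^2*11^8=3*13*16807*4*214358881=562025835222852


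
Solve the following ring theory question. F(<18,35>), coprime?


gcd(18,35)=1 => F=ab-a-b=18*35-18-35=630-53=577


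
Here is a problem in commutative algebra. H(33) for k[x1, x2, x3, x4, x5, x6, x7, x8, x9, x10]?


C(d+n-1,n-1)=C(42,9)=445891810


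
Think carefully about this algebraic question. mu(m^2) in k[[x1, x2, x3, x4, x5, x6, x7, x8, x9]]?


C(n+d-1,d)=C(10,2)=45


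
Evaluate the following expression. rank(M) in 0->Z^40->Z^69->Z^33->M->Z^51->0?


Alt sum=0:
(-1)^0*40 + (-1)^1*69 + (-1)^2*33 + (-1)^3*? + (-1)^4*51=0
rank(M)=55


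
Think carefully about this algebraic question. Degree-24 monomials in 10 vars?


C(d+n-1,n-1)=C(33,9)=38567100


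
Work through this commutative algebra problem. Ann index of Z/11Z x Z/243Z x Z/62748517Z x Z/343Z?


Exponent = lcm of the cyclic orders; pairwise coprime => product.
11^1*3^5*13^7*7^3=11*243*62748517*343=57530287577763


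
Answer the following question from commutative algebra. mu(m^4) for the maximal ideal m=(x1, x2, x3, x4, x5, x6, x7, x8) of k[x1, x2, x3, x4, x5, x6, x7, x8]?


Graded Nakayama: mu(m^d) = dim_k (m^d/m^(d+1)) = #degree-4 monomials in 8 vars
C(n+d-1,d)=C(11,4)=330


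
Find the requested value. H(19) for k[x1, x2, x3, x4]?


C(d+n-1,n-1)=C(22,3)=1540


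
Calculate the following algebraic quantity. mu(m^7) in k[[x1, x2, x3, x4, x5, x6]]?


C(n+d-1,d)=C(12,7)=792


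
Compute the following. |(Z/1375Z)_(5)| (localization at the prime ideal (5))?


5-primary part: 1375=5^3*11
Size=5^3=125


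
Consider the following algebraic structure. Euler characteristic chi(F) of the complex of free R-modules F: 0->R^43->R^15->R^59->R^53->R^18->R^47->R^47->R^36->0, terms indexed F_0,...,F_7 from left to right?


chi = sum (-1)^i * rank:
(-1)^0*43=43
(-1)^1*15=-15
(-1)^2*59=59
(-1)^3*53=-53
(-1)^4*18=18
(-1)^5*47=-47
(-1)^6*47=47
(-1)^7*36=-36
chi=16


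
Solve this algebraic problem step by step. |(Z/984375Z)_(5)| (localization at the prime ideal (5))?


5-primary part: 984375=5^6*63
Size=5^6=15625


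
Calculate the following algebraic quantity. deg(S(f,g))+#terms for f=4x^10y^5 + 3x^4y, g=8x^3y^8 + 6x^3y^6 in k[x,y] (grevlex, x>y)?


LT(f)=4x^10y^5, LT(g)=8x^3y^8
lcm(LM)=x^10y^8
S(f,g) (scaled by 32 to clear denominators) = 8y^3*f - 4x^7*g = -24x^10y^6 + 24x^4y^4
2 terms, deg 16.
16+2=18


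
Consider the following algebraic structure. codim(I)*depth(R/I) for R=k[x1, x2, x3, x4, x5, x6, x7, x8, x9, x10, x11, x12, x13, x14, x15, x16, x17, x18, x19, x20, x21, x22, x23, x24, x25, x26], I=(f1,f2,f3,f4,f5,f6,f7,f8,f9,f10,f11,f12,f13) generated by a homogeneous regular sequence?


codim=13, depth=dim(R/I)=26-13=13
Product=13*13=169


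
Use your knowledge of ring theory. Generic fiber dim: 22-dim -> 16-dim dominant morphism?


dim(fiber)=dim(X)-dim(Y)=22-16=6


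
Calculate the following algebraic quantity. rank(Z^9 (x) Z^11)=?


rank(M(x)N) = rank(M)*rank(N)
9*11 = 99


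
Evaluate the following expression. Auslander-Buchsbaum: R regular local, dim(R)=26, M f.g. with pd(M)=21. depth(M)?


pd+depth=depth(R)=26
depth=26-21=5


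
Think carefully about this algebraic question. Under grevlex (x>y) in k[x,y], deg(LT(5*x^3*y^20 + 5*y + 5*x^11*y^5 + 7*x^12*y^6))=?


LT: 5*x^3*y^20
deg_x=3, deg_y=20
Total=3+20=23


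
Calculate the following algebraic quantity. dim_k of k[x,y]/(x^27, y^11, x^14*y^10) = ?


k[x,y]/I, I = (x^27, y^11, x^14*y^10)
Rect: 27x11=297. Corner: (27-14)x(11-10)=13.
dim = 297-13 = 284
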